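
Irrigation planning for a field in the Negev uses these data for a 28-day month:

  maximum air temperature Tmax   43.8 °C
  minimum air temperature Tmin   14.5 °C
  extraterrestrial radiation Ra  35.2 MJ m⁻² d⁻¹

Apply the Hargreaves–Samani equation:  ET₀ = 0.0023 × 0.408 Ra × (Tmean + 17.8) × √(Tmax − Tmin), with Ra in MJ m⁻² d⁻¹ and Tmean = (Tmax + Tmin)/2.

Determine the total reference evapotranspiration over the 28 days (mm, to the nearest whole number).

235 mm

Tmean = (43.8 + 14.5)/2 = 29.15 °C
0.408 Ra = 0.408 × 35.2 = 14.3616 mm/d equivalent
ET₀ = 0.0023 × 14.3616 × (29.15 + 17.8) × √29.3 = 0.0023 × 14.3616 × 46.95 × 5.4129 = 8.3945 mm/d
Over 28 days: 8.3945 × 28 = 235.046 mm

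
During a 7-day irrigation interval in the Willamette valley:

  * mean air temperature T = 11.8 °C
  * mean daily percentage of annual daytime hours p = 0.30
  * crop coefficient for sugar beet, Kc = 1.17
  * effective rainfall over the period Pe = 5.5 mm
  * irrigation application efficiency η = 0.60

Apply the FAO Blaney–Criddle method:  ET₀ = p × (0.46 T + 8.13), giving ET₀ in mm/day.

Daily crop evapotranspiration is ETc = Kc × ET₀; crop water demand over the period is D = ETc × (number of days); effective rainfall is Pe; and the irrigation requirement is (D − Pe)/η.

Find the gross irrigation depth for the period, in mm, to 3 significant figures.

ET₀ = 0.30 × (0.46 × 11.8 + 8.13) = 0.30 × 13.558 = 4.0674 mm/d
ETc = Kc × ET₀ = 1.17 × 4.0674 = 4.7589 mm/d
Crop demand D = ETc × 7 d = 4.7589 × 7 = 33.312 mm
D − Pe = 33.312 − 5.5 = 27.812 mm
Gross irrigation = 27.812 / 0.60 = 46.353 mm

46.4 mm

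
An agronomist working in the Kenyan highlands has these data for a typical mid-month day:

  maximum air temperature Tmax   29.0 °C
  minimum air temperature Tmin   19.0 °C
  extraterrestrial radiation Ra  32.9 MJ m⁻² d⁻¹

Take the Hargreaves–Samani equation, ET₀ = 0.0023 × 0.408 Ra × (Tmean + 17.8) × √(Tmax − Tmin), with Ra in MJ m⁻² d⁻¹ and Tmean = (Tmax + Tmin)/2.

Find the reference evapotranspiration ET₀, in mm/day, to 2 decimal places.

Tmean = (29.0 + 19.0)/2 = 24.00 °C
0.408 Ra = 0.408 × 32.9 = 13.4232 mm/d equivalent
ET₀ = 0.0023 × 13.4232 × (24.00 + 17.8) × √10.0 = 0.0023 × 13.4232 × 41.80 × 3.1623 = 4.0810 mm/d

4.08 mm/day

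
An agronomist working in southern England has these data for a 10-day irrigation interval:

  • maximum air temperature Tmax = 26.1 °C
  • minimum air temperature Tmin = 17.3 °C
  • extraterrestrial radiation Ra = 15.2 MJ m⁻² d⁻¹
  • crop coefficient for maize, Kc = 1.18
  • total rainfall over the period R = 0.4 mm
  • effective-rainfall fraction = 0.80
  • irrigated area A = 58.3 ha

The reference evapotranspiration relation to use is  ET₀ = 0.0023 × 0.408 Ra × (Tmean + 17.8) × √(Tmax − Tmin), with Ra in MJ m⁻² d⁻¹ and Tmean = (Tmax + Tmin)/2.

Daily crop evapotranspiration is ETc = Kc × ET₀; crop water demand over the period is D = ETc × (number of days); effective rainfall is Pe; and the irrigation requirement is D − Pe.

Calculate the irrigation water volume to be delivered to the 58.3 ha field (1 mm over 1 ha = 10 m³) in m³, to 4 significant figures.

Tmean = (26.1 + 17.3)/2 = 21.70 °C
0.408 Ra = 0.408 × 15.2 = 6.2016 mm/d equivalent
ET₀ = 0.0023 × 6.2016 × (21.70 + 17.8) × √8.8 = 0.0023 × 6.2016 × 39.50 × 2.9665 = 1.6714 mm/d
ETc = Kc × ET₀ = 1.18 × 1.6714 = 1.9723 mm/d
Crop demand D = ETc × 10 d = 1.9723 × 10 = 19.723 mm
Pe = 0.80 × 0.4 = 0.320 mm
D − Pe = 19.723 − 0.320 = 19.403 mm
Volume = 19.403 mm × 58.3 ha × 10 = 11311.9 m³

11310 m³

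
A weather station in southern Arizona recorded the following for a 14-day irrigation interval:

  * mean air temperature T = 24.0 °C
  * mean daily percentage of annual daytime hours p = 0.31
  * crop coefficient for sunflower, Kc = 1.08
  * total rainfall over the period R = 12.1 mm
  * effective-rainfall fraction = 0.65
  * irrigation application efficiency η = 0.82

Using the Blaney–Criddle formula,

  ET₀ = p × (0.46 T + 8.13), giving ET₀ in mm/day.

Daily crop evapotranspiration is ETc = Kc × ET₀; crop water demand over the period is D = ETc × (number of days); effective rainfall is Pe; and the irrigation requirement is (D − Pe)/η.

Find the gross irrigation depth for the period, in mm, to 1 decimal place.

100.0 mm

ET₀ = 0.31 × (0.46 × 24.0 + 8.13) = 0.31 × 19.170 = 5.9427 mm/d
ETc = Kc × ET₀ = 1.08 × 5.9427 = 6.4181 mm/d
Crop demand D = ETc × 14 d = 6.4181 × 14 = 89.853 mm
Pe = 0.65 × 12.1 = 7.865 mm
D − Pe = 89.853 − 7.865 = 81.988 mm
Gross irrigation = 81.988 / 0.82 = 99.985 mm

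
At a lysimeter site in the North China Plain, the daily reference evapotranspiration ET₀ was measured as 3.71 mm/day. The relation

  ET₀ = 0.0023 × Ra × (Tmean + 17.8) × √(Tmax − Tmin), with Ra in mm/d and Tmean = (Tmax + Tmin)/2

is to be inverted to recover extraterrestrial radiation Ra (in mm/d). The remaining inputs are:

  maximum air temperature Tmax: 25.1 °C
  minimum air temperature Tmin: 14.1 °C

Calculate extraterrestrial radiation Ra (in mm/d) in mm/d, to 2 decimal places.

Tmean = 19.60 °C; √ΔT = 3.3166
Ra = ET₀ / [0.0023 × (Tmean+17.8) × √ΔT] = 3.71 / (0.0023 × 37.40 × 3.3166) = 13.004 mm/d

13.00 mm/d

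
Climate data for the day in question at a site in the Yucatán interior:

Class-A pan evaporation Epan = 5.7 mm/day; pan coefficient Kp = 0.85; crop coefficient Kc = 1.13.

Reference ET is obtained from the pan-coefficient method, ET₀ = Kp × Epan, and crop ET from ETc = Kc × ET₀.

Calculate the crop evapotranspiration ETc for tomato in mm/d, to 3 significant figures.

ET₀ = 0.85 × 5.7 = 4.8450 mm/d
ETc = Kc × ET₀ = 1.13 × 4.8450 = 5.4749 mm/d

5.47 mm/d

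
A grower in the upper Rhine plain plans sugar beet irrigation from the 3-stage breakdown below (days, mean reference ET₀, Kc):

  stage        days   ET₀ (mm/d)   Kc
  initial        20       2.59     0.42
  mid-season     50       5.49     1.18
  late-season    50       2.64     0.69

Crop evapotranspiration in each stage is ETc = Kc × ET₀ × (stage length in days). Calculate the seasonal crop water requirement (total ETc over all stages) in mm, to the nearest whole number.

initial: 0.42 × 2.59 × 20 = 21.76 mm
mid-season: 1.18 × 5.49 × 50 = 323.91 mm
late-season: 0.69 × 2.64 × 50 = 91.08 mm
Seasonal total = 436.75 mm

437 mm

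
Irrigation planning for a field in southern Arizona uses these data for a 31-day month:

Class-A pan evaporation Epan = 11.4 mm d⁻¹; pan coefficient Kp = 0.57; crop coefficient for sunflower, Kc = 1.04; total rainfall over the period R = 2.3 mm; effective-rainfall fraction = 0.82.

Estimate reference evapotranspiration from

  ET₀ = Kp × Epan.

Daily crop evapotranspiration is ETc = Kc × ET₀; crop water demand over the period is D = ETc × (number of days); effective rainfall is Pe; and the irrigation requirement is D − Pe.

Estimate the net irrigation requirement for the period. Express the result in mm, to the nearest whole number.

ET₀ = 0.57 × 11.4 = 6.4980 mm/d
ETc = Kc × ET₀ = 1.04 × 6.4980 = 6.7579 mm/d
Crop demand D = ETc × 31 d = 6.7579 × 31 = 209.495 mm
Pe = 0.82 × 2.3 = 1.886 mm
D − Pe = 209.495 − 1.886 = 207.609 mm

208 mm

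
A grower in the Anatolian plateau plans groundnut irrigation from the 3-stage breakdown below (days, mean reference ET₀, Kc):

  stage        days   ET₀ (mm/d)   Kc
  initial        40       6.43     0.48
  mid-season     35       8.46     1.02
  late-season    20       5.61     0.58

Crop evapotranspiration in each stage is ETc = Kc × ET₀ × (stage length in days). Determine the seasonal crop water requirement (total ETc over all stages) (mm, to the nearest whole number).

491 mm

initial: 0.48 × 6.43 × 40 = 123.46 mm
mid-season: 1.02 × 8.46 × 35 = 302.02 mm
late-season: 0.58 × 5.61 × 20 = 65.08 mm
Seasonal total = 490.56 mm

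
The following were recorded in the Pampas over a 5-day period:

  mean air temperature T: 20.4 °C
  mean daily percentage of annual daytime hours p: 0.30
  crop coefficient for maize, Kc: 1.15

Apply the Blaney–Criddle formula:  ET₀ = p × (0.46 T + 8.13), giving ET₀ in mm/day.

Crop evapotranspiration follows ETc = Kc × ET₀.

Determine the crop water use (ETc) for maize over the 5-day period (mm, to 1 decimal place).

30.2 mm

ET₀ = 0.30 × (0.46 × 20.4 + 8.13) = 0.30 × 17.514 = 5.2542 mm/d
ETc = Kc × ET₀ = 1.15 × 5.2542 = 6.0423 mm/d
Over 5 days: 6.0423 × 5 = 30.212 mm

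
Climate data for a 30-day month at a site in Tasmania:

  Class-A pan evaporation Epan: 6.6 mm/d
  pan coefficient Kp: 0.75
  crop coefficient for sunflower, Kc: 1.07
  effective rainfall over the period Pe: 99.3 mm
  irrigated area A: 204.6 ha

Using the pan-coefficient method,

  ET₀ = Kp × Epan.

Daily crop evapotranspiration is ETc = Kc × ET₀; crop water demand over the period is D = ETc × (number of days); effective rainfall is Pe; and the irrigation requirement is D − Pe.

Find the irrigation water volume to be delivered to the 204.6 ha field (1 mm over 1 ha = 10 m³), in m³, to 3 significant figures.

122000 m³

ET₀ = 0.75 × 6.6 = 4.9500 mm/d
ETc = Kc × ET₀ = 1.07 × 4.9500 = 5.2965 mm/d
Crop demand D = ETc × 30 d = 5.2965 × 30 = 158.895 mm
D − Pe = 158.895 − 99.3 = 59.595 mm
Volume = 59.595 mm × 204.6 ha × 10 = 121931.4 m³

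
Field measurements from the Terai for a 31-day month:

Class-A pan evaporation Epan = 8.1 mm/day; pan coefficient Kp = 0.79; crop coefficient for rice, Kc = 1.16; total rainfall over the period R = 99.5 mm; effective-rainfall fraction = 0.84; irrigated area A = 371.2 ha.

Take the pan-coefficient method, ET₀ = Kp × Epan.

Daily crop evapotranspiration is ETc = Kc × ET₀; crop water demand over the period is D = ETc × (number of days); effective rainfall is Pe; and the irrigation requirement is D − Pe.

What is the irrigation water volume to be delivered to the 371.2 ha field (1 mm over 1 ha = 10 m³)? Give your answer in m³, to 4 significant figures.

543900 m³

ET₀ = 0.79 × 8.1 = 6.3990 mm/d
ETc = Kc × ET₀ = 1.16 × 6.3990 = 7.4228 mm/d
Crop demand D = ETc × 31 d = 7.4228 × 31 = 230.107 mm
Pe = 0.84 × 99.5 = 83.580 mm
D − Pe = 230.107 − 83.580 = 146.527 mm
Volume = 146.527 mm × 371.2 ha × 10 = 543908.2 m³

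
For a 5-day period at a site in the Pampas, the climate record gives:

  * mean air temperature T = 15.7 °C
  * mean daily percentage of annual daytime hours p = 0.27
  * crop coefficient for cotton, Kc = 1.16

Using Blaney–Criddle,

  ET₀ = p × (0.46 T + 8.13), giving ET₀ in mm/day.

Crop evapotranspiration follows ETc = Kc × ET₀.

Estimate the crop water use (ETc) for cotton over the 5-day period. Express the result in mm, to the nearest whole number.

ET₀ = 0.27 × (0.46 × 15.7 + 8.13) = 0.27 × 15.352 = 4.1450 mm/d
ETc = Kc × ET₀ = 1.16 × 4.1450 = 4.8082 mm/d
Over 5 days: 4.8082 × 5 = 24.041 mm

24 mm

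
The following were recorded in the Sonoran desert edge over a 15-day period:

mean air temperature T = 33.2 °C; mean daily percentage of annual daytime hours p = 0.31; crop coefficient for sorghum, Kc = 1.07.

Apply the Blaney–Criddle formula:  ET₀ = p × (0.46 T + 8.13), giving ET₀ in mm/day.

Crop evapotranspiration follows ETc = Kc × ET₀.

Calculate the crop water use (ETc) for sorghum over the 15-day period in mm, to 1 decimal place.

ET₀ = 0.31 × (0.46 × 33.2 + 8.13) = 0.31 × 23.402 = 7.2546 mm/d
ETc = Kc × ET₀ = 1.07 × 7.2546 = 7.7624 mm/d
Over 15 days: 7.7624 × 15 = 116.436 mm

116.4 mm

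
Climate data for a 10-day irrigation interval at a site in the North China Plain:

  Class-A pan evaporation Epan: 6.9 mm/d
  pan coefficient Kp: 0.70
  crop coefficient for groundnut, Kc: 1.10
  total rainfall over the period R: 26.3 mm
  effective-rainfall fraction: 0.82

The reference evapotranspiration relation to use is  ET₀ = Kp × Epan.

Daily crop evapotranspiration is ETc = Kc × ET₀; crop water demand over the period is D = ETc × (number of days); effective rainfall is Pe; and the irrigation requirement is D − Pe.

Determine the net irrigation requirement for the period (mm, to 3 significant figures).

31.6 mm

ET₀ = 0.70 × 6.9 = 4.8300 mm/d
ETc = Kc × ET₀ = 1.10 × 4.8300 = 5.3130 mm/d
Crop demand D = ETc × 10 d = 5.3130 × 10 = 53.130 mm
Pe = 0.82 × 26.3 = 21.566 mm
D − Pe = 53.130 − 21.566 = 31.564 mm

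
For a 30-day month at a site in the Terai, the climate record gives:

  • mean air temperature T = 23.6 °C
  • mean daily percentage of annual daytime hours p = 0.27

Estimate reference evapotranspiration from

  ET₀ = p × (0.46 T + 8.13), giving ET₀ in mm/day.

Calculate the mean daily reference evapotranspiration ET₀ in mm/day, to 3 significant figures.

ET₀ = 0.27 × (0.46 × 23.6 + 8.13) = 0.27 × 18.986 = 5.1262 mm/d

5.13 mm/day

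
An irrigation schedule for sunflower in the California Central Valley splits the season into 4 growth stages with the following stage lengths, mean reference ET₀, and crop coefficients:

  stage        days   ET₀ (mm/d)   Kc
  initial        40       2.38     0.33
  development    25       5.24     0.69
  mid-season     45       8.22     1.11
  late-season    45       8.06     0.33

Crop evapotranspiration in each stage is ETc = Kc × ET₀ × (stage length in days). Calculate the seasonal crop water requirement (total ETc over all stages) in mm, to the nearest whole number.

652 mm

initial: 0.33 × 2.38 × 40 = 31.42 mm
development: 0.69 × 5.24 × 25 = 90.39 mm
mid-season: 1.11 × 8.22 × 45 = 410.59 mm
late-season: 0.33 × 8.06 × 45 = 119.69 mm
Seasonal total = 652.09 mm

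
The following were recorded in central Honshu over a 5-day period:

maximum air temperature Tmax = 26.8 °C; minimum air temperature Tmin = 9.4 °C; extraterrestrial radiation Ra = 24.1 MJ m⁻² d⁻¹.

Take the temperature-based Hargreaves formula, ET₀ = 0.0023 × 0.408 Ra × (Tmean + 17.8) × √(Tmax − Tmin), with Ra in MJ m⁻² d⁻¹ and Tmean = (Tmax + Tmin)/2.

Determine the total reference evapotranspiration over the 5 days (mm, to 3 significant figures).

16.9 mm

Tmean = (26.8 + 9.4)/2 = 18.10 °C
0.408 Ra = 0.408 × 24.1 = 9.8328 mm/d equivalent
ET₀ = 0.0023 × 9.8328 × (18.10 + 17.8) × √17.4 = 0.0023 × 9.8328 × 35.90 × 4.1713 = 3.3867 mm/d
Over 5 days: 3.3867 × 5 = 16.934 mm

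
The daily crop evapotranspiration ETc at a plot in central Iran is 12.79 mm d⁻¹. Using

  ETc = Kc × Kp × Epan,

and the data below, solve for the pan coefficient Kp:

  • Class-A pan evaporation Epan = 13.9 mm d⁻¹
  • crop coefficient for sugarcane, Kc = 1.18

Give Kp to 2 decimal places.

ETc = Kc × Kp × Epan  ⇒  Kp = ETc / (Kc × Epan)
Kp = 12.79 / (1.18 × 13.9) = 12.79 / 16.402 = 0.7798

0.78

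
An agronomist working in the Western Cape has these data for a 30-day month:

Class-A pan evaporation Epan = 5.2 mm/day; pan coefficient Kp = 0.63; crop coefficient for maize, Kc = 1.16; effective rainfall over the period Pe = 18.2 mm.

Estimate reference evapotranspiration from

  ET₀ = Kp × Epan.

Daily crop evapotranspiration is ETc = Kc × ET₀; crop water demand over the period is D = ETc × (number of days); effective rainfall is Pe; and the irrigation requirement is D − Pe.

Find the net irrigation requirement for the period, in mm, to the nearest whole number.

96 mm

ET₀ = 0.63 × 5.2 = 3.2760 mm/d
ETc = Kc × ET₀ = 1.16 × 3.2760 = 3.8002 mm/d
Crop demand D = ETc × 30 d = 3.8002 × 30 = 114.006 mm
D − Pe = 114.006 − 18.2 = 95.806 mm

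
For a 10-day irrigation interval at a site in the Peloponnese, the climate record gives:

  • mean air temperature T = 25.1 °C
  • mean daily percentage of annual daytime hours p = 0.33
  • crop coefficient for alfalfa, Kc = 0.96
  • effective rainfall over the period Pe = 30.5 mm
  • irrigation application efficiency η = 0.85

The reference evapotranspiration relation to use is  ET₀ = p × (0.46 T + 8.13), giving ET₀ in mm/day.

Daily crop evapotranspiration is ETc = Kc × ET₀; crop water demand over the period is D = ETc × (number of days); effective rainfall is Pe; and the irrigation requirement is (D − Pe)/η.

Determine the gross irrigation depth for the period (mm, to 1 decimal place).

37.5 mm

ET₀ = 0.33 × (0.46 × 25.1 + 8.13) = 0.33 × 19.676 = 6.4931 mm/d
ETc = Kc × ET₀ = 0.96 × 6.4931 = 6.2334 mm/d
Crop demand D = ETc × 10 d = 6.2334 × 10 = 62.334 mm
D − Pe = 62.334 − 30.5 = 31.834 mm
Gross irrigation = 31.834 / 0.85 = 37.452 mm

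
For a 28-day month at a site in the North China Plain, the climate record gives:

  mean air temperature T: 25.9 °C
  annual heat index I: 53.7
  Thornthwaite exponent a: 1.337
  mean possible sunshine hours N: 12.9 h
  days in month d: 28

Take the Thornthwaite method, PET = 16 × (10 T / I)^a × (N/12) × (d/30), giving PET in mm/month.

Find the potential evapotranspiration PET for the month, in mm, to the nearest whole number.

10T/I = 10 × 25.9 / 53.7 = 4.8231
(10T/I)^a = 4.8231^1.337 = 8.1961
Uncorrected PET = 16 × 8.1961 = 131.138 mm
Correction = (N/12)(d/30) = (12.9/12)(28/30) = 1.0033
PET = 131.138 × 1.0033 = 131.571 mm/month

132 mm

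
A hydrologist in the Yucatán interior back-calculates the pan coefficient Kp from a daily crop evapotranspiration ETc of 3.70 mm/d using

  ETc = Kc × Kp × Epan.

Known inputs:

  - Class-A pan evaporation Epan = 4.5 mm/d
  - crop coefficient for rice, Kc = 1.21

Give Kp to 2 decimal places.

0.68

ETc = Kc × Kp × Epan  ⇒  Kp = ETc / (Kc × Epan)
Kp = 3.70 / (1.21 × 4.5) = 3.70 / 5.445 = 0.6795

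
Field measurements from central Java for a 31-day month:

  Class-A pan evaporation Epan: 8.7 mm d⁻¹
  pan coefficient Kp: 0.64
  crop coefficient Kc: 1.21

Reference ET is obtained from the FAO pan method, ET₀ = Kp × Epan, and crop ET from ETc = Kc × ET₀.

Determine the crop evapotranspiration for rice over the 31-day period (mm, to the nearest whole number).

209 mm

ET₀ = 0.64 × 8.7 = 5.5680 mm/d
ETc = Kc × ET₀ = 1.21 × 5.5680 = 6.7373 mm/d
Over 31 days: 6.7373 × 31 = 208.856 mm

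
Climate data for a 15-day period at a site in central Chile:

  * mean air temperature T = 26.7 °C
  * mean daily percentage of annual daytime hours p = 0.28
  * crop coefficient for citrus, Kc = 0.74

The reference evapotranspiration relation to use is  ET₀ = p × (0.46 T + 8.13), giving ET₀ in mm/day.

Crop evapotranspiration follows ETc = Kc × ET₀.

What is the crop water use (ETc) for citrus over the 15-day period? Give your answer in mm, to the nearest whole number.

63 mm

ET₀ = 0.28 × (0.46 × 26.7 + 8.13) = 0.28 × 20.412 = 5.7154 mm/d
ETc = Kc × ET₀ = 0.74 × 5.7154 = 4.2294 mm/d
Over 15 days: 4.2294 × 15 = 63.441 mm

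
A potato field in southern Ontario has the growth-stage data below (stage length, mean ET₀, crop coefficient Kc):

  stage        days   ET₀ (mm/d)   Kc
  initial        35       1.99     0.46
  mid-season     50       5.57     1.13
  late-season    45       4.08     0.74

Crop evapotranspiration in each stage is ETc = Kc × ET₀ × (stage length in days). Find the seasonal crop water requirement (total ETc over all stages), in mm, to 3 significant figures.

483 mm

initial: 0.46 × 1.99 × 35 = 32.04 mm
mid-season: 1.13 × 5.57 × 50 = 314.71 mm
late-season: 0.74 × 4.08 × 45 = 135.86 mm
Seasonal total = 482.61 mm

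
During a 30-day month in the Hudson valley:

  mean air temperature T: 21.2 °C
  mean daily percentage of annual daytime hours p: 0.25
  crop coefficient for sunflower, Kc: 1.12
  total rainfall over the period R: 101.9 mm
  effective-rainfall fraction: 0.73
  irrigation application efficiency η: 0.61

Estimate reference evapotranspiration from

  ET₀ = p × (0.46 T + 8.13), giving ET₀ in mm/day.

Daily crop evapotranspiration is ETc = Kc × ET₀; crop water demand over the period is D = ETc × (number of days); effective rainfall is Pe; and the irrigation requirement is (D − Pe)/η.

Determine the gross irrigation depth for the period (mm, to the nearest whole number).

124 mm

ET₀ = 0.25 × (0.46 × 21.2 + 8.13) = 0.25 × 17.882 = 4.4705 mm/d
ETc = Kc × ET₀ = 1.12 × 4.4705 = 5.0070 mm/d
Crop demand D = ETc × 30 d = 5.0070 × 30 = 150.210 mm
Pe = 0.73 × 101.9 = 74.387 mm
D − Pe = 150.210 − 74.387 = 75.823 mm
Gross irrigation = 75.823 / 0.61 = 124.300 mm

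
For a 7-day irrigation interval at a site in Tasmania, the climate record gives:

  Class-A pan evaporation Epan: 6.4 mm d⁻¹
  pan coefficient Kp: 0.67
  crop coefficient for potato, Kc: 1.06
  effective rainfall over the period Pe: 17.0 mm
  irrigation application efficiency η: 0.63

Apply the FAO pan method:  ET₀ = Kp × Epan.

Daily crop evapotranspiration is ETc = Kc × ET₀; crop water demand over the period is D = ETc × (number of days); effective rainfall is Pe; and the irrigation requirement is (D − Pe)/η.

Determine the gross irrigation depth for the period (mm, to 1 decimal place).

23.5 mm

ET₀ = 0.67 × 6.4 = 4.2880 mm/d
ETc = Kc × ET₀ = 1.06 × 4.2880 = 4.5453 mm/d
Crop demand D = ETc × 7 d = 4.5453 × 7 = 31.817 mm
D − Pe = 31.817 − 17.0 = 14.817 mm
Gross irrigation = 14.817 / 0.63 = 23.519 mm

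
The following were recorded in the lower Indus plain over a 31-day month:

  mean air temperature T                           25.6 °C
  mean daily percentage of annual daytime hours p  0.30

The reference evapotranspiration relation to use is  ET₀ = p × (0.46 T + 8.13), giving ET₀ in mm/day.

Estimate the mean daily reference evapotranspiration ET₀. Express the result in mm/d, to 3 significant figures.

ET₀ = 0.30 × (0.46 × 25.6 + 8.13) = 0.30 × 19.906 = 5.9718 mm/d

5.97 mm/d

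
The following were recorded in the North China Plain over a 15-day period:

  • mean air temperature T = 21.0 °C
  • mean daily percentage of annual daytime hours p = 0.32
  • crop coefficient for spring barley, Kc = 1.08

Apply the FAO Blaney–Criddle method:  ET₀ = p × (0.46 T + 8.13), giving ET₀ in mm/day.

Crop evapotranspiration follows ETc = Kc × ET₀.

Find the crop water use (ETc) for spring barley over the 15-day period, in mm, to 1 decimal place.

92.2 mm

ET₀ = 0.32 × (0.46 × 21.0 + 8.13) = 0.32 × 17.790 = 5.6928 mm/d
ETc = Kc × ET₀ = 1.08 × 5.6928 = 6.1482 mm/d
Over 15 days: 6.1482 × 15 = 92.223 mm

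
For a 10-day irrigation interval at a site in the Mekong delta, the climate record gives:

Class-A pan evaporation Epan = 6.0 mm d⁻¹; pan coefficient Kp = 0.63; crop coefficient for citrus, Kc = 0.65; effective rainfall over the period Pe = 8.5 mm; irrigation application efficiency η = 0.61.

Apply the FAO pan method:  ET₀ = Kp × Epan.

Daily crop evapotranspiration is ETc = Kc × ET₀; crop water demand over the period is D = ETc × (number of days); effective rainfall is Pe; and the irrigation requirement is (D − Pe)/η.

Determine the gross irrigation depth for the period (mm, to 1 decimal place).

26.3 mm

ET₀ = 0.63 × 6.0 = 3.7800 mm/d
ETc = Kc × ET₀ = 0.65 × 3.7800 = 2.4570 mm/d
Crop demand D = ETc × 10 d = 2.4570 × 10 = 24.570 mm
D − Pe = 24.570 − 8.5 = 16.070 mm
Gross irrigation = 16.070 / 0.61 = 26.344 mm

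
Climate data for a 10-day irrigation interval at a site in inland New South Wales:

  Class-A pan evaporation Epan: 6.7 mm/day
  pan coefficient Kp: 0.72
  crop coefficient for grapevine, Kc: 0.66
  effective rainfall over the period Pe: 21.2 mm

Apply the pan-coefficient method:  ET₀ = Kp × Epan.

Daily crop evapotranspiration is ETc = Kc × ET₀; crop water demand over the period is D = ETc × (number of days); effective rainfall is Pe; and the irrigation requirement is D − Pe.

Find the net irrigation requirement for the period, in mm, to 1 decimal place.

ET₀ = 0.72 × 6.7 = 4.8240 mm/d
ETc = Kc × ET₀ = 0.66 × 4.8240 = 3.1838 mm/d
Crop demand D = ETc × 10 d = 3.1838 × 10 = 31.838 mm
D − Pe = 31.838 − 21.2 = 10.638 mm

10.6 mm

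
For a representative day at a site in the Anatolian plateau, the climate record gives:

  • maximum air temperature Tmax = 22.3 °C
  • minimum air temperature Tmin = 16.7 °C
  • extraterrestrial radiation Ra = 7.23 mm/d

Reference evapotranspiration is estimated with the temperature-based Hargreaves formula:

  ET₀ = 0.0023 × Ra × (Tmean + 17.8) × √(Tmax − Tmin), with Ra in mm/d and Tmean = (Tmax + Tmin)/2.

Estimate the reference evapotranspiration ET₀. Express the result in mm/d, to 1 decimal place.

1.5 mm/d

Tmean = (22.3 + 16.7)/2 = 19.50 °C
ET₀ = 0.0023 × 7.23 × (19.50 + 17.8) × √5.6 = 0.0023 × 7.23 × 37.30 × 2.3664 = 1.4678 mm/d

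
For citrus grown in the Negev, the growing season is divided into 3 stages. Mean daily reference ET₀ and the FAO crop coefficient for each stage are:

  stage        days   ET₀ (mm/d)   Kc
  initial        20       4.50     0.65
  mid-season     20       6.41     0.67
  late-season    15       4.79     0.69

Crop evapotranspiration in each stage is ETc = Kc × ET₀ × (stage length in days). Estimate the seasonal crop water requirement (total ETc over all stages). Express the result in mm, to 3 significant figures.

initial: 0.65 × 4.50 × 20 = 58.50 mm
mid-season: 0.67 × 6.41 × 20 = 85.89 mm
late-season: 0.69 × 4.79 × 15 = 49.58 mm
Seasonal total = 193.97 mm

194 mm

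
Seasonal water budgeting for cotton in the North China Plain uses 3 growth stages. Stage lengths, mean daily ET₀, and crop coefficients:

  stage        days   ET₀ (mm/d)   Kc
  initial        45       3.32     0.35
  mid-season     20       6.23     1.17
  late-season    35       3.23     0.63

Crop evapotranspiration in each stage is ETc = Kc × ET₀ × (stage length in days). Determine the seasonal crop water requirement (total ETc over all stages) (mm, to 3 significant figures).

269 mm

initial: 0.35 × 3.32 × 45 = 52.29 mm
mid-season: 1.17 × 6.23 × 20 = 145.78 mm
late-season: 0.63 × 3.23 × 35 = 71.22 mm
Seasonal total = 269.29 mm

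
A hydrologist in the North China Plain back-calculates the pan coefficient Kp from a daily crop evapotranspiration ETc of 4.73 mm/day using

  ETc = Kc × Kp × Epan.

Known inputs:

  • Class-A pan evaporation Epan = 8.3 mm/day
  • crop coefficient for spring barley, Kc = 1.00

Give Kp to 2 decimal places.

ETc = Kc × Kp × Epan  ⇒  Kp = ETc / (Kc × Epan)
Kp = 4.73 / (1.00 × 8.3) = 4.73 / 8.300 = 0.5699

0.57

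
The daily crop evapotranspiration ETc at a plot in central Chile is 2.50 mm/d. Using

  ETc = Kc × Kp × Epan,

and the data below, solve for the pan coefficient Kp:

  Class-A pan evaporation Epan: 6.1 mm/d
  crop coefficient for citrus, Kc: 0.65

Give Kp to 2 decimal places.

0.63

ETc = Kc × Kp × Epan  ⇒  Kp = ETc / (Kc × Epan)
Kp = 2.50 / (0.65 × 6.1) = 2.50 / 3.965 = 0.6305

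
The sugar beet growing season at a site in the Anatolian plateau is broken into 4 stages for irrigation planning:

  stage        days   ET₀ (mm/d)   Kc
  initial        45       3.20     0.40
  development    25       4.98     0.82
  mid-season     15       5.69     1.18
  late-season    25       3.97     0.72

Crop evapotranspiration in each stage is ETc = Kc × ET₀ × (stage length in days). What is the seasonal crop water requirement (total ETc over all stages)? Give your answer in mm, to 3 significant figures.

332 mm

initial: 0.40 × 3.20 × 45 = 57.60 mm
development: 0.82 × 4.98 × 25 = 102.09 mm
mid-season: 1.18 × 5.69 × 15 = 100.71 mm
late-season: 0.72 × 3.97 × 25 = 71.46 mm
Seasonal total = 331.86 mm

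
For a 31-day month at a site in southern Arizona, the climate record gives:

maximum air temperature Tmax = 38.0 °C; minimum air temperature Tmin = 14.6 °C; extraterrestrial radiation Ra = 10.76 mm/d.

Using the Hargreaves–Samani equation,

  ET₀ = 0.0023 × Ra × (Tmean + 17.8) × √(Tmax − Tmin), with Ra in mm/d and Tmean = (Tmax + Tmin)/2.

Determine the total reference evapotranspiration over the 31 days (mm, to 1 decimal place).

Tmean = (38.0 + 14.6)/2 = 26.30 °C
ET₀ = 0.0023 × 10.76 × (26.30 + 17.8) × √23.4 = 0.0023 × 10.76 × 44.10 × 4.8374 = 5.2795 mm/d
Over 31 days: 5.2795 × 31 = 163.665 mm

163.7 mm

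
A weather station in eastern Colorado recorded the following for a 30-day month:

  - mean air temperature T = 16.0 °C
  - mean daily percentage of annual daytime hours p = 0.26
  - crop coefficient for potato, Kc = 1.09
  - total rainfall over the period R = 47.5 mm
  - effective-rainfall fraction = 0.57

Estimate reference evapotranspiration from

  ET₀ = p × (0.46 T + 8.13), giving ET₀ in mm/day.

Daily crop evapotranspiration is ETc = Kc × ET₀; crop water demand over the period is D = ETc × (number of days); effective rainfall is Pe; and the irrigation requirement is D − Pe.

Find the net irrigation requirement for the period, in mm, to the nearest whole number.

ET₀ = 0.26 × (0.46 × 16.0 + 8.13) = 0.26 × 15.490 = 4.0274 mm/d
ETc = Kc × ET₀ = 1.09 × 4.0274 = 4.3899 mm/d
Crop demand D = ETc × 30 d = 4.3899 × 30 = 131.697 mm
Pe = 0.57 × 47.5 = 27.075 mm
D − Pe = 131.697 − 27.075 = 104.622 mm

105 mm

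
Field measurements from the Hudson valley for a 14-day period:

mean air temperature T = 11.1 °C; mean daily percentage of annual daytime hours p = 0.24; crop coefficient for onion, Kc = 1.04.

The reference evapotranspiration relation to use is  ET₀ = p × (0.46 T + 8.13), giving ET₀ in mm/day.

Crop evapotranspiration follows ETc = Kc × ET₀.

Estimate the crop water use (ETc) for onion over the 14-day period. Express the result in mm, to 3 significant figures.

46.3 mm

ET₀ = 0.24 × (0.46 × 11.1 + 8.13) = 0.24 × 13.236 = 3.1766 mm/d
ETc = Kc × ET₀ = 1.04 × 3.1766 = 3.3037 mm/d
Over 14 days: 3.3037 × 14 = 46.252 mm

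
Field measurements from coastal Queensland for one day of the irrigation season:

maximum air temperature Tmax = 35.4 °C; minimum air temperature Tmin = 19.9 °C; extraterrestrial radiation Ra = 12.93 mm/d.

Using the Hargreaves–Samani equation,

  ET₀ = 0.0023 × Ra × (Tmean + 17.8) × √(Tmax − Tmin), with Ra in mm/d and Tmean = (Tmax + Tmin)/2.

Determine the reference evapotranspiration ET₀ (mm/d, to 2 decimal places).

5.32 mm/d

Tmean = (35.4 + 19.9)/2 = 27.65 °C
ET₀ = 0.0023 × 12.93 × (27.65 + 17.8) × √15.5 = 0.0023 × 12.93 × 45.45 × 3.9370 = 5.3214 mm/d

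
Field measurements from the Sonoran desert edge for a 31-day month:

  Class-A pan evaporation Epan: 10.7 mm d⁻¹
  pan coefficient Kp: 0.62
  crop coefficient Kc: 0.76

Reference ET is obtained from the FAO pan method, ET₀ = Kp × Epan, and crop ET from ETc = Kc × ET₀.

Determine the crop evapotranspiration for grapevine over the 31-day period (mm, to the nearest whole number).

ET₀ = 0.62 × 10.7 = 6.6340 mm/d
ETc = Kc × ET₀ = 0.76 × 6.6340 = 5.0418 mm/d
Over 31 days: 5.0418 × 31 = 156.296 mm

156 mm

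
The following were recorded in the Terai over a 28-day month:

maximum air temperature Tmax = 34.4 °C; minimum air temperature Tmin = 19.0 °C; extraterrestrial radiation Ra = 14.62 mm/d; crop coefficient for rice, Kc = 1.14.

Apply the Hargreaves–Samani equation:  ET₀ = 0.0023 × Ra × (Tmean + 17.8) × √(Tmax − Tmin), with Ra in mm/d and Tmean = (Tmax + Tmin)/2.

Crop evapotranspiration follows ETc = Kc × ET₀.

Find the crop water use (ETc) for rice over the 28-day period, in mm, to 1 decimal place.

Tmean = (34.4 + 19.0)/2 = 26.70 °C
ET₀ = 0.0023 × 14.62 × (26.70 + 17.8) × √15.4 = 0.0023 × 14.62 × 44.50 × 3.9243 = 5.8722 mm/d
ETc = Kc × ET₀ = 1.14 × 5.8722 = 6.6943 mm/d
Over 28 days: 6.6943 × 28 = 187.440 mm

187.4 mm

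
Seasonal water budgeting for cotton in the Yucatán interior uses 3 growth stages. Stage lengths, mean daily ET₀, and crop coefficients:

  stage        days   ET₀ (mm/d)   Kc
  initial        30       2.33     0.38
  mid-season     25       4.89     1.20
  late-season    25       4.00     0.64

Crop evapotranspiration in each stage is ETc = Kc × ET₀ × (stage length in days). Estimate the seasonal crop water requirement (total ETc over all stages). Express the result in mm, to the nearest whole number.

237 mm

initial: 0.38 × 2.33 × 30 = 26.56 mm
mid-season: 1.20 × 4.89 × 25 = 146.70 mm
late-season: 0.64 × 4.00 × 25 = 64.00 mm
Seasonal total = 237.26 mm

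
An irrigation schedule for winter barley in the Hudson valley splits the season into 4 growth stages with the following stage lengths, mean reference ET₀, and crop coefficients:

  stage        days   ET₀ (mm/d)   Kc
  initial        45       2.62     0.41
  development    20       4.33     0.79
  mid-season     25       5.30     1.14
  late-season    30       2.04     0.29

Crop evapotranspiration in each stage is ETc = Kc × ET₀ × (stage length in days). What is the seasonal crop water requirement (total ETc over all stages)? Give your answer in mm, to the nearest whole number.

286 mm

initial: 0.41 × 2.62 × 45 = 48.34 mm
development: 0.79 × 4.33 × 20 = 68.41 mm
mid-season: 1.14 × 5.30 × 25 = 151.05 mm
late-season: 0.29 × 2.04 × 30 = 17.75 mm
Seasonal total = 285.55 mm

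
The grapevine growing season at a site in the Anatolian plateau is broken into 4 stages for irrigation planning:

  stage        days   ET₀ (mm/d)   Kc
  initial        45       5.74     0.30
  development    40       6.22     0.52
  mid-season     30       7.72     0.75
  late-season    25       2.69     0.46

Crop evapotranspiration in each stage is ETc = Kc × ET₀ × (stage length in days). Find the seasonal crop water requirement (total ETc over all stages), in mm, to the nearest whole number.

initial: 0.30 × 5.74 × 45 = 77.49 mm
development: 0.52 × 6.22 × 40 = 129.38 mm
mid-season: 0.75 × 7.72 × 30 = 173.70 mm
late-season: 0.46 × 2.69 × 25 = 30.94 mm
Seasonal total = 411.51 mm

412 mm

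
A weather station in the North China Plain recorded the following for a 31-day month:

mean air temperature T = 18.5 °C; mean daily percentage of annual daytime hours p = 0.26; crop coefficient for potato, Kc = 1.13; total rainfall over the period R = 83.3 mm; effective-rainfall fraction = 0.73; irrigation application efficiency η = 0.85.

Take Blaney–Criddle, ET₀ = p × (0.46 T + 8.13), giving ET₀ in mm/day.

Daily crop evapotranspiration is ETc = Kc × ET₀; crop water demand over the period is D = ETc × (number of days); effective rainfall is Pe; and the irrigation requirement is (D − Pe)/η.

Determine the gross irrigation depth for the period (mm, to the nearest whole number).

107 mm

ET₀ = 0.26 × (0.46 × 18.5 + 8.13) = 0.26 × 16.640 = 4.3264 mm/d
ETc = Kc × ET₀ = 1.13 × 4.3264 = 4.8888 mm/d
Crop demand D = ETc × 31 d = 4.8888 × 31 = 151.553 mm
Pe = 0.73 × 83.3 = 60.809 mm
D − Pe = 151.553 − 60.809 = 90.744 mm
Gross irrigation = 90.744 / 0.85 = 106.758 mm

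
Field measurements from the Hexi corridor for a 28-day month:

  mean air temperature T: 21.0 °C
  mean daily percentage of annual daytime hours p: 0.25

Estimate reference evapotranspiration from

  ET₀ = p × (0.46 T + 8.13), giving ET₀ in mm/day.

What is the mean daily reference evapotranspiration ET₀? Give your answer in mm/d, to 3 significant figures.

ET₀ = 0.25 × (0.46 × 21.0 + 8.13) = 0.25 × 17.790 = 4.4475 mm/d

4.45 mm/d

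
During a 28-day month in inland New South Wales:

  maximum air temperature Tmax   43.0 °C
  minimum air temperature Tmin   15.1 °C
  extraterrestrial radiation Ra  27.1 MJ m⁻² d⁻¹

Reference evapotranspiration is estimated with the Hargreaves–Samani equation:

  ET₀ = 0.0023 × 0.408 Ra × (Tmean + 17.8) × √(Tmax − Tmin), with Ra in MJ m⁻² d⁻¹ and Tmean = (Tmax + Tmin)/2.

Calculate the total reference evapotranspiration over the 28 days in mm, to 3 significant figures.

176 mm

Tmean = (43.0 + 15.1)/2 = 29.05 °C
0.408 Ra = 0.408 × 27.1 = 11.0568 mm/d equivalent
ET₀ = 0.0023 × 11.0568 × (29.05 + 17.8) × √27.9 = 0.0023 × 11.0568 × 46.85 × 5.2820 = 6.2931 mm/d
Over 28 days: 6.2931 × 28 = 176.207 mm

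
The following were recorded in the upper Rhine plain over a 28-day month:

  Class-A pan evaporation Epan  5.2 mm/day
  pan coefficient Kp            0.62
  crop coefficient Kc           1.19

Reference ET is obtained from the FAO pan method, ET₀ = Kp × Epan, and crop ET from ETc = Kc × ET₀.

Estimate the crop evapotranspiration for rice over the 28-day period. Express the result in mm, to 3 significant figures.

107 mm

ET₀ = 0.62 × 5.2 = 3.2240 mm/d
ETc = Kc × ET₀ = 1.19 × 3.2240 = 3.8366 mm/d
Over 28 days: 3.8366 × 28 = 107.425 mm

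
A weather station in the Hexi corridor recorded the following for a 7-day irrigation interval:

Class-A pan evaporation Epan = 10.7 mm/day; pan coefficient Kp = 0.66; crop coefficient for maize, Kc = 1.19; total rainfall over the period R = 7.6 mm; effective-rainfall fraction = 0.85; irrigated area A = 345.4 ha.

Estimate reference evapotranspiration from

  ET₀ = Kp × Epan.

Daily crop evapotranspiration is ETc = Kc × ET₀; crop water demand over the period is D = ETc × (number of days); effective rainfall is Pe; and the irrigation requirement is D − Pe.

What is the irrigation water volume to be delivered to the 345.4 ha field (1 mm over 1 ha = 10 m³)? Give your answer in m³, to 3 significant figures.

ET₀ = 0.66 × 10.7 = 7.0620 mm/d
ETc = Kc × ET₀ = 1.19 × 7.0620 = 8.4038 mm/d
Crop demand D = ETc × 7 d = 8.4038 × 7 = 58.827 mm
Pe = 0.85 × 7.6 = 6.460 mm
D − Pe = 58.827 − 6.460 = 52.367 mm
Volume = 52.367 mm × 345.4 ha × 10 = 180875.6 m³

181000 m³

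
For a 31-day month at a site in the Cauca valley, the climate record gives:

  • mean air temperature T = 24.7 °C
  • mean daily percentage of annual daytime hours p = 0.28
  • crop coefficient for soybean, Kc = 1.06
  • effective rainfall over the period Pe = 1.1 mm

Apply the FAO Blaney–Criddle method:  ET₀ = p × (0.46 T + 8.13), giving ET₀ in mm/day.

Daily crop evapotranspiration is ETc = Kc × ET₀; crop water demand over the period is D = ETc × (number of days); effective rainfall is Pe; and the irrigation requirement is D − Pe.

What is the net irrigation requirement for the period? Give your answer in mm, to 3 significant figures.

ET₀ = 0.28 × (0.46 × 24.7 + 8.13) = 0.28 × 19.492 = 5.4578 mm/d
ETc = Kc × ET₀ = 1.06 × 5.4578 = 5.7853 mm/d
Crop demand D = ETc × 31 d = 5.7853 × 31 = 179.344 mm
D − Pe = 179.344 − 1.1 = 178.244 mm

178 mm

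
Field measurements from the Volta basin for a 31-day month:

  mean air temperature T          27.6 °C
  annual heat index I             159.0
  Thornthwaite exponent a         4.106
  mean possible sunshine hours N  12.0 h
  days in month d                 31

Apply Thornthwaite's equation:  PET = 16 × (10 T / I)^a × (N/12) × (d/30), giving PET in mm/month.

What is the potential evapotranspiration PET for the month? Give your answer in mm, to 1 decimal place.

10T/I = 10 × 27.6 / 159.0 = 1.7358
(10T/I)^a = 1.7358^4.106 = 9.6247
Uncorrected PET = 16 × 9.6247 = 153.995 mm
Correction = (N/12)(d/30) = (12.0/12)(31/30) = 1.0333
PET = 153.995 × 1.0333 = 159.123 mm/month

159.1 mm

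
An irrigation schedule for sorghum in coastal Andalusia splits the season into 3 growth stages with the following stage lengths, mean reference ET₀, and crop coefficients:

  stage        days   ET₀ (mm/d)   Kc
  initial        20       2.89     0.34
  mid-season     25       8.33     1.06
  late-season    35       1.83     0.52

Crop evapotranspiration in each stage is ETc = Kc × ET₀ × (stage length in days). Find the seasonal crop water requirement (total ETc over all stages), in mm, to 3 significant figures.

274 mm

initial: 0.34 × 2.89 × 20 = 19.65 mm
mid-season: 1.06 × 8.33 × 25 = 220.75 mm
late-season: 0.52 × 1.83 × 35 = 33.31 mm
Seasonal total = 273.71 mm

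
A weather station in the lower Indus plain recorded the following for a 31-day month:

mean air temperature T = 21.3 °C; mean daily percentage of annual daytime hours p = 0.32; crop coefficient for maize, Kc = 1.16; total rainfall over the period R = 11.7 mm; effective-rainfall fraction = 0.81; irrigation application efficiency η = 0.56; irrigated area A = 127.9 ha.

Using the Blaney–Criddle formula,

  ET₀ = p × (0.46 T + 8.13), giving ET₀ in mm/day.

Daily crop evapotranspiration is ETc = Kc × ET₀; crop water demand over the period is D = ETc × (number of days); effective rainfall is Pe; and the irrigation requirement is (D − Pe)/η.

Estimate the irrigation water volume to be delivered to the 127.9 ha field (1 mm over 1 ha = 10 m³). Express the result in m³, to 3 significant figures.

ET₀ = 0.32 × (0.46 × 21.3 + 8.13) = 0.32 × 17.928 = 5.7370 mm/d
ETc = Kc × ET₀ = 1.16 × 5.7370 = 6.6549 mm/d
Crop demand D = ETc × 31 d = 6.6549 × 31 = 206.302 mm
Pe = 0.81 × 11.7 = 9.477 mm
D − Pe = 206.302 − 9.477 = 196.825 mm
Gross irrigation = 196.825 / 0.56 = 351.473 mm
Volume = 351.473 mm × 127.9 ha × 10 = 449534.0 m³

450000 m³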